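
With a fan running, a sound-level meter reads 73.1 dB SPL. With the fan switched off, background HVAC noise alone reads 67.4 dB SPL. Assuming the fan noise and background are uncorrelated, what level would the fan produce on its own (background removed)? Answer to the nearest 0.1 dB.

71.7 dB SPL

Background correction is a power subtraction:
L_src = 10·log₁₀(10^(73.1/10) − 10^(67.4/10)) = 10·log₁₀(14920000) = 71.7 dB SPL.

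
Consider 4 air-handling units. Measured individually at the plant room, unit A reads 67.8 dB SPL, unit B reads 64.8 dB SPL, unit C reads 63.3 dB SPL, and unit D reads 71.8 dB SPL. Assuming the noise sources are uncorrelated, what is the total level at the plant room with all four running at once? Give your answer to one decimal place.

Incoherent sources sum as intensities:
L_total = 10·log₁₀(10^(67.8/10) + 10^(64.8/10) + 10^(63.3/10) + 10^(71.8/10)) = 10·log₁₀(26320000) = 74.2 dB SPL.

74.2 dB SPL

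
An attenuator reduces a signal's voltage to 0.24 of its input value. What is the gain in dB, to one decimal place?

-12.4 dB

Voltage is an amplitude quantity, so gain = 20·log₁₀(V_out/V_in).
20·log₁₀(0.24) = -12.4 dB.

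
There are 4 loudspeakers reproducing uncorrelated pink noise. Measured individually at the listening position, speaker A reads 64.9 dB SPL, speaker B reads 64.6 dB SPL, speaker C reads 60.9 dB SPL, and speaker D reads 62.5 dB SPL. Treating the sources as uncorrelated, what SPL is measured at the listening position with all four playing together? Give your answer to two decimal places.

69.53 dB SPL

Incoherent sources sum as intensities:
L_total = 10·log₁₀(10^(64.9/10) + 10^(64.6/10) + 10^(60.9/10) + 10^(62.5/10)) = 10·log₁₀(8983000) = 69.53 dB SPL.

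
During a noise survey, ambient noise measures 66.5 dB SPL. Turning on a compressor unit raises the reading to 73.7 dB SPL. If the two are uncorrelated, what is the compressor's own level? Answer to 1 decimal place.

72.8 dB SPL

Remove the background by subtracting linear intensities:
L_src = 10·log₁₀(10^(73.7/10) − 10^(66.5/10)) = 10·log₁₀(18980000) = 72.8 dB SPL.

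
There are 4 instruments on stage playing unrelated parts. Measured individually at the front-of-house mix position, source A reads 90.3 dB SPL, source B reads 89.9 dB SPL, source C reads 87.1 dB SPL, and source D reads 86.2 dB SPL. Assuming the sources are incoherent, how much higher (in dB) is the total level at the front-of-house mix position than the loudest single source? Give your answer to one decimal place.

Incoherent sources sum as intensities:
L_total = 10·log₁₀(10^(90.3/10) + 10^(89.9/10) + 10^(87.1/10) + 10^(86.2/10)) = 94.74 dB SPL.
Excess over the loudest (90.3 dB): 94.74 − 90.3 = 4.4 dB.

4.4 dB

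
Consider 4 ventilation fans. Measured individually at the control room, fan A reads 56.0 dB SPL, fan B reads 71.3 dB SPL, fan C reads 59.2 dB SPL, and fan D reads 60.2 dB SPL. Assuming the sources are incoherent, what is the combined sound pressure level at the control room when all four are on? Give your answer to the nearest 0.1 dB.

72.0 dB SPL

Add the sources as powers (linear), then convert back to dB:
L_total = 10·log₁₀(10^(56.0/10) + 10^(71.3/10) + 10^(59.2/10) + 10^(60.2/10)) = 10·log₁₀(15770000) = 72.0 dB SPL.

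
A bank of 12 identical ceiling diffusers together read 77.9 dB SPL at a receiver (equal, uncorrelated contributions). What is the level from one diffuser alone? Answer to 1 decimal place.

67.1 dB SPL

12 equal incoherent sources add 10·log₁₀(12) = 10.79 dB over one source.
L_one = 77.9 − 10.79 = 67.1 dB SPL.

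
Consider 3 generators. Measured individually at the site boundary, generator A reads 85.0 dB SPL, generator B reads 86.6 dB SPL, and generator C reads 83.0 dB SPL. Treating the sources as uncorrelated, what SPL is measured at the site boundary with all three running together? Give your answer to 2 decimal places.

Uncorrelated sources add in intensity (power), not in dB.
L_total = 10·log₁₀(10^(85.0/10) + 10^(86.6/10) + 10^(83.0/10)) = 10·log₁₀(972800000) = 89.88 dB SPL.

89.88 dB SPL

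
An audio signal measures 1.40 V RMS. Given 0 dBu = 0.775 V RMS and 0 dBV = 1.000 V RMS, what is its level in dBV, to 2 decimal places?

+2.92 dBV

dBV = 20·log₁₀(V / 1.000 V).
20·log₁₀(1.40/1.000) = +2.92 dBV.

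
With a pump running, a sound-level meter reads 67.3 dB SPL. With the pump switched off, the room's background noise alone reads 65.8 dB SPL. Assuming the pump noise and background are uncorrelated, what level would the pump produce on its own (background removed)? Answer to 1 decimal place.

62.0 dB SPL

Remove the background by subtracting linear intensities:
L_src = 10·log₁₀(10^(67.3/10) − 10^(65.8/10)) = 10·log₁₀(1568000) = 62.0 dB SPL.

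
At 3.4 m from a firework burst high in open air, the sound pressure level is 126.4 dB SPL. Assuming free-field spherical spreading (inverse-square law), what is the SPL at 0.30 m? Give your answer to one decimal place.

For a point source in a free field, ΔL = −20·log₁₀(d₂/d₁).
ΔL = −20·log₁₀(0.30/3.4) = 21.09 dB, so L₂ = 126.4 + (21.09) = 147.5 dB SPL.

147.5 dB SPL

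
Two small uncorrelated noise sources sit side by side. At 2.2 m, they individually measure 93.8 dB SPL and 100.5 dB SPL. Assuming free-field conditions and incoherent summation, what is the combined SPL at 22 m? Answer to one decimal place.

Combined at 2.2 m: 10·log₁₀(10^(93.8/10)+10^(100.5/10)) = 101.34 dB SPL.
Then apply −20·log₁₀(22/2.2) = -20.00 dB → 81.3 dB SPL.

81.3 dB SPL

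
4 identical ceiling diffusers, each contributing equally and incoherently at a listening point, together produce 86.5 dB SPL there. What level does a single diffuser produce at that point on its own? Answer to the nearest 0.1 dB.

80.5 dB SPL

4 equal incoherent sources add 10·log₁₀(4) = 6.02 dB over one source.
L_one = 86.5 − 6.02 = 80.5 dB SPL.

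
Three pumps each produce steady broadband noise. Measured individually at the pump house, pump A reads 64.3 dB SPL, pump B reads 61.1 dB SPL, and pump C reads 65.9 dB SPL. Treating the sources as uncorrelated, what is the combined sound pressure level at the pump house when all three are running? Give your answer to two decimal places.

Add the sources as powers (linear), then convert back to dB:
L_total = 10·log₁₀(10^(64.3/10) + 10^(61.1/10) + 10^(65.9/10)) = 10·log₁₀(7870000) = 68.96 dB SPL.

68.96 dB SPL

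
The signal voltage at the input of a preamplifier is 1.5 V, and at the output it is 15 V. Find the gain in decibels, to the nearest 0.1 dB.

20.0 dB

Voltage ratio → dB uses the 20·log₁₀ form:
20·log₁₀(15/1.5) = 20·log₁₀(10.00) = 20.0 dB.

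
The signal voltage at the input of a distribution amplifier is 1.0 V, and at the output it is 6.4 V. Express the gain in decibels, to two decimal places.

16.12 dB

Voltage is an amplitude quantity, so gain = 20·log₁₀(V_out/V_in).
20·log₁₀(6.4/1.0) = 20·log₁₀(6.400) = 16.12 dB.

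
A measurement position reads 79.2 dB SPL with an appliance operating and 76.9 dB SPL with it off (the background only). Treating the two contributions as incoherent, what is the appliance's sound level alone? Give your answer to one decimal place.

Remove the background by subtracting linear intensities:
L_src = 10·log₁₀(10^(79.2/10) − 10^(76.9/10)) = 10·log₁₀(34200000) = 75.3 dB SPL.

75.3 dB SPL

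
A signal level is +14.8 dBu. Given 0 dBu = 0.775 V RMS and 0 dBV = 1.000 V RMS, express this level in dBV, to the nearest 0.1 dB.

+12.6 dBV

The offset between the scales is 20·log₁₀(0.775/1.000) = −2.214 dB.
So dBV = +14.8 − 2.214 = +12.6 dBV.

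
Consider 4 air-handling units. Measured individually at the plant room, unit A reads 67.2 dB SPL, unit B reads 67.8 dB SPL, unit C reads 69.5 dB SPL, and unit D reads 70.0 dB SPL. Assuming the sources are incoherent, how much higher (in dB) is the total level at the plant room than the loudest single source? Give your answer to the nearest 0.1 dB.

4.8 dB

Add the sources as powers (linear), then convert back to dB:
L_total = 10·log₁₀(10^(67.2/10) + 10^(67.8/10) + 10^(69.5/10) + 10^(70.0/10)) = 74.80 dB SPL.
Excess over the loudest (70.0 dB): 74.80 − 70.0 = 4.8 dB.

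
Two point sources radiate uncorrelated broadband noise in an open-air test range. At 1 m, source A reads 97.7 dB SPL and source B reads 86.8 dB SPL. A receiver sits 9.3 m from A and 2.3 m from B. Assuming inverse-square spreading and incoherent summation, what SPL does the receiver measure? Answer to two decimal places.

82.00 dB SPL

At the listener: L_A = 97.7 − 20·log₁₀(9.3) = 78.330 dB; L_B = 86.8 − 20·log₁₀(2.3) = 79.565 dB.
Combined: 10·log₁₀(10^(78.330/10)+10^(79.565/10)) = 82.00 dB SPL.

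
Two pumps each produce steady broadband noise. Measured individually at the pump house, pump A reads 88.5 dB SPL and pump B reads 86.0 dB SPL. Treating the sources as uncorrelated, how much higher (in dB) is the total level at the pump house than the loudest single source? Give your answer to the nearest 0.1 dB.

Incoherent sources sum as intensities:
L_total = 10·log₁₀(10^(88.5/10) + 10^(86.0/10)) = 90.44 dB SPL.
Excess over the loudest (88.5 dB): 90.44 − 88.5 = 1.9 dB.

1.9 dB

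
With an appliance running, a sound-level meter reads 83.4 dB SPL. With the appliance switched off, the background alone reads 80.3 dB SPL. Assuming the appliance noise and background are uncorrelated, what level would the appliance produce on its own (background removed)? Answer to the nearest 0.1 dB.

80.5 dB SPL

Remove the background by subtracting linear intensities:
L_src = 10·log₁₀(10^(83.4/10) − 10^(80.3/10)) = 10·log₁₀(111600000) = 80.5 dB SPL.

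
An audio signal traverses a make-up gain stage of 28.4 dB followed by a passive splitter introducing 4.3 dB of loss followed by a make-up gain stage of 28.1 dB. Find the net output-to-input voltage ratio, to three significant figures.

Net gain = 28.4 + (−4.3) + 28.1 = 52.2 dB.
Voltage ratio = 10^(52.2/20) = 407.

407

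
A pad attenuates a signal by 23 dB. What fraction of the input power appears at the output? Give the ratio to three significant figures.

0.00501

Power ratio = 10^(dB/10).
10^(-23/10) = 10^(-2.300) = 0.00501.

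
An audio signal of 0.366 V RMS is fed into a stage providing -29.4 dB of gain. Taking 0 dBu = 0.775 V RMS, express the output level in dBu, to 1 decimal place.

Input level: 20·log₁₀(0.366/0.775) = -6.52 dBu.
Output: -6.52 − 29.4 = -35.9 dBu.

-35.9 dBu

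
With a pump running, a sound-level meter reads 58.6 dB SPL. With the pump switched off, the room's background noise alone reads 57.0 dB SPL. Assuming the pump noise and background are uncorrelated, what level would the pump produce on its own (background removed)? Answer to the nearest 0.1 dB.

53.5 dB SPL

Remove the background by subtracting linear intensities:
L_src = 10·log₁₀(10^(58.6/10) − 10^(57.0/10)) = 10·log₁₀(223200) = 53.5 dB SPL.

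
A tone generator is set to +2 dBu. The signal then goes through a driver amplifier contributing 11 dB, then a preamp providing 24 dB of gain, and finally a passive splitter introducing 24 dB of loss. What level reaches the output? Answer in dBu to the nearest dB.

Gain stages sum in dB:
+2 + 11 + 24 − 24 = +13 dBu.

+13 dBu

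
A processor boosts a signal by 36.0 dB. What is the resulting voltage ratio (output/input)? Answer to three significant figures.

63.1

Voltage ratio = 10^(dB/20).
10^(36.0/20) = 10^(1.800) = 63.1.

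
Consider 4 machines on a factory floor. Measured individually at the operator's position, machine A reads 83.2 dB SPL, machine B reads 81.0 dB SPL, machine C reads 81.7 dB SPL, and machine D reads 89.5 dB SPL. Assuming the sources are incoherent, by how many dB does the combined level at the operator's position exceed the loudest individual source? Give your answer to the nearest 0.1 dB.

1.9 dB

Uncorrelated sources add in intensity (power), not in dB.
L_total = 10·log₁₀(10^(83.2/10) + 10^(81.0/10) + 10^(81.7/10) + 10^(89.5/10)) = 91.38 dB SPL.
Excess over the loudest (89.5 dB): 91.38 − 89.5 = 1.9 dB.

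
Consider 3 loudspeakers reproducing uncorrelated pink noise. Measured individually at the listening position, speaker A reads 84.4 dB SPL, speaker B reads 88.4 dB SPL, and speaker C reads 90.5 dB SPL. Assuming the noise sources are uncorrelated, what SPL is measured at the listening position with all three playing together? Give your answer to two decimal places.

93.20 dB SPL

Uncorrelated sources add in intensity (power), not in dB.
L_total = 10·log₁₀(10^(84.4/10) + 10^(88.4/10) + 10^(90.5/10)) = 10·log₁₀(2089000000) = 93.20 dB SPL.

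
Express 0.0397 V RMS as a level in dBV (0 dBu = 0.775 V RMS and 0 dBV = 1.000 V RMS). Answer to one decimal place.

-28.0 dBV

dBV = 20·log₁₀(V / 1.000 V).
20·log₁₀(0.0397/1.000) = -28.0 dBV.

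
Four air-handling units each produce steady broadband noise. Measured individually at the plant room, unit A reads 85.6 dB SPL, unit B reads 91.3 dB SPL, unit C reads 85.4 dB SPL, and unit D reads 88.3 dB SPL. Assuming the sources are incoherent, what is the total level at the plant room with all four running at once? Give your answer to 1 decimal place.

Incoherent sources sum as intensities:
L_total = 10·log₁₀(10^(85.6/10) + 10^(91.3/10) + 10^(85.4/10) + 10^(88.3/10)) = 10·log₁₀(2735000000) = 94.4 dB SPL.

94.4 dB SPL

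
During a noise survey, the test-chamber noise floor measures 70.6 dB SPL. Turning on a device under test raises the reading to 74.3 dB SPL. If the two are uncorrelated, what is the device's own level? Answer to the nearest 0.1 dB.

Background correction is a power subtraction:
L_src = 10·log₁₀(10^(74.3/10) − 10^(70.6/10)) = 10·log₁₀(15430000) = 71.9 dB SPL.

71.9 dB SPL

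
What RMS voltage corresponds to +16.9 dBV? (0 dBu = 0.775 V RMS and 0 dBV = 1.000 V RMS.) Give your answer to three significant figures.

V = 1.000 V × 10^(+16.9/20).
= 1.000 × 6.998 = 7.00 V.

7.00 V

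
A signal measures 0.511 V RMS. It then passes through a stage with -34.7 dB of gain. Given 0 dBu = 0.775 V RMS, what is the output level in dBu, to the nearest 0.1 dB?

Input level: 20·log₁₀(0.511/0.775) = -3.62 dBu.
Output: -3.62 − 34.7 = -38.3 dBu.

-38.3 dBu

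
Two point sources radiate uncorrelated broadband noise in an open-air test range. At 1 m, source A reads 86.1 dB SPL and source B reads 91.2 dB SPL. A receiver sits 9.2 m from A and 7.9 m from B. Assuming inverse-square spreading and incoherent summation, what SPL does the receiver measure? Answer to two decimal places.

74.14 dB SPL

At the listener: L_A = 86.1 − 20·log₁₀(9.2) = 66.824 dB; L_B = 91.2 − 20·log₁₀(7.9) = 73.247 dB.
Combined: 10·log₁₀(10^(66.824/10)+10^(73.247/10)) = 74.14 dB SPL.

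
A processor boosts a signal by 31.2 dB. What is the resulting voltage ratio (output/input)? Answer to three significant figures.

36.3

Voltage ratio = 10^(dB/20).
10^(31.2/20) = 10^(1.560) = 36.3.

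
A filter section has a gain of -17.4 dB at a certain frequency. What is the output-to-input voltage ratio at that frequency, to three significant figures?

Voltage ratio = 10^(dB/20).
10^(-17.4/20) = 10^(-0.8700) = 0.135.

0.135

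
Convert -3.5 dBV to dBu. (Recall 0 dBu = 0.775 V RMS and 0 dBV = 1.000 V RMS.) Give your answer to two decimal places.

The offset between the scales is 20·log₁₀(0.775/1.000) = −2.214 dB.
So dBu = -3.5 + 2.214 = -1.29 dBu.

-1.29 dBu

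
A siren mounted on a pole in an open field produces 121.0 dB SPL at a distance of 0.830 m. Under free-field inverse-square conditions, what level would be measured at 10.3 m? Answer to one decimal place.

99.1 dB SPL

Free-field point source: level drops by 20·log₁₀ of the distance ratio.
ΔL = −20·log₁₀(10.3/0.830) = -21.88 dB, so L₂ = 121.0 + (-21.88) = 99.1 dB SPL.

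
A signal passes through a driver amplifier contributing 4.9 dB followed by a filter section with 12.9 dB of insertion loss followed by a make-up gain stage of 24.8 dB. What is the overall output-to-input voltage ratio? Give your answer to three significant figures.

6.92

Net gain = 4.9 + (−12.9) + 24.8 = 16.8 dB.
Voltage ratio = 10^(16.8/20) = 6.92.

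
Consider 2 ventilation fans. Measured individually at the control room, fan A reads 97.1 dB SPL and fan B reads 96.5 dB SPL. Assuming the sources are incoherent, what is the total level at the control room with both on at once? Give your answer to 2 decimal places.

Uncorrelated sources add in intensity (power), not in dB.
L_total = 10·log₁₀(10^(97.1/10) + 10^(96.5/10)) = 10·log₁₀(9595000000) = 99.82 dB SPL.

99.82 dB SPL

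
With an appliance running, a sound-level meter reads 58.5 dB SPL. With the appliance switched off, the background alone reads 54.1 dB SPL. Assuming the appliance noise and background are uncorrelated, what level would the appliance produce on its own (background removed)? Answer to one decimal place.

56.5 dB SPL

Remove the background by subtracting linear intensities:
L_src = 10·log₁₀(10^(58.5/10) − 10^(54.1/10)) = 10·log₁₀(450900) = 56.5 dB SPL.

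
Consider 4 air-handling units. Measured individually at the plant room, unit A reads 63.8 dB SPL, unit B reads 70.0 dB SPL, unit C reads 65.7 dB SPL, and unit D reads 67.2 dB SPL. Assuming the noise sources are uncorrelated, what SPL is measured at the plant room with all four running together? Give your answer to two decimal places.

73.30 dB SPL

Add the sources as powers (linear), then convert back to dB:
L_total = 10·log₁₀(10^(63.8/10) + 10^(70.0/10) + 10^(65.7/10) + 10^(67.2/10)) = 10·log₁₀(21360000) = 73.30 dB SPL.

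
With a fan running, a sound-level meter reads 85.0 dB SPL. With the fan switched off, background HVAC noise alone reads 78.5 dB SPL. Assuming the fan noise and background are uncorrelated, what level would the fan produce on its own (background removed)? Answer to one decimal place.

83.9 dB SPL

Background correction is a power subtraction:
L_src = 10·log₁₀(10^(85.0/10) − 10^(78.5/10)) = 10·log₁₀(245400000) = 83.9 dB SPL.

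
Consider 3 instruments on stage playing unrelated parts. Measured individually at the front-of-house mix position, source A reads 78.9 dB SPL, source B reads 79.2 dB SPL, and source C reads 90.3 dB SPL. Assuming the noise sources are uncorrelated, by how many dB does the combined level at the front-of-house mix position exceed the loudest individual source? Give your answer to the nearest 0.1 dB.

Add the sources as powers (linear), then convert back to dB:
L_total = 10·log₁₀(10^(78.9/10) + 10^(79.2/10) + 10^(90.3/10)) = 90.91 dB SPL.
Excess over the loudest (90.3 dB): 90.91 − 90.3 = 0.6 dB.

0.6 dB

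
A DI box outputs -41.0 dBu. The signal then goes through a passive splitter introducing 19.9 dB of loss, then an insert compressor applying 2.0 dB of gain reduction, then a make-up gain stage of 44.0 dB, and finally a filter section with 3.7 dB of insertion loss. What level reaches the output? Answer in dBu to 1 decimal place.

-22.6 dBu

Gain stages sum in dB:
-41.0 − 19.9 − 2.0 + 44.0 − 3.7 = -22.6 dBu.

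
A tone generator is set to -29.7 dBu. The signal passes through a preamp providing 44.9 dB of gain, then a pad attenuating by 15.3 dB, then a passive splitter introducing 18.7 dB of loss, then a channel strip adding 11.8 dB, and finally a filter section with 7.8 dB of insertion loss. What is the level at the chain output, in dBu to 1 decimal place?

In dB, series stages simply add:
-29.7 + 44.9 − 15.3 − 18.7 + 11.8 − 7.8 = -14.8 dBu.

-14.8 dBu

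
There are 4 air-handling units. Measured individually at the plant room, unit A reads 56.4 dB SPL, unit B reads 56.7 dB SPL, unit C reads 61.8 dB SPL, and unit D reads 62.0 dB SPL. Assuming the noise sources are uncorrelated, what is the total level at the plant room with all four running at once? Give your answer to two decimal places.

Uncorrelated sources add in intensity (power), not in dB.
L_total = 10·log₁₀(10^(56.4/10) + 10^(56.7/10) + 10^(61.8/10) + 10^(62.0/10)) = 10·log₁₀(4003000) = 66.02 dB SPL.

66.02 dB SPL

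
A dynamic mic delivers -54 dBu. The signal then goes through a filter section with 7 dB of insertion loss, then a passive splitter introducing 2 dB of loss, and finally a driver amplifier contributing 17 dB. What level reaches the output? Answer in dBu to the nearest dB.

-46 dBu

Gain stages sum in dB:
-54 − 7 − 2 + 17 = -46 dBu.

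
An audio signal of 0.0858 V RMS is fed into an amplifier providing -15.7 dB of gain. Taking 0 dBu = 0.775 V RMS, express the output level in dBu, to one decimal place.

-34.8 dBu

Input level: 20·log₁₀(0.0858/0.775) = -19.12 dBu.
Output: -19.12 − 15.7 = -34.8 dBu.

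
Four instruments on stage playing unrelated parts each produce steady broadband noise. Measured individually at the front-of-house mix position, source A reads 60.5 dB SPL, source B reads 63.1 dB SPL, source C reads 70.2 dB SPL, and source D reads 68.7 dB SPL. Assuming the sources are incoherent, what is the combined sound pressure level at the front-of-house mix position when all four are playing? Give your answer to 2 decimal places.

73.23 dB SPL

Incoherent sources sum as intensities:
L_total = 10·log₁₀(10^(60.5/10) + 10^(63.1/10) + 10^(70.2/10) + 10^(68.7/10)) = 10·log₁₀(21050000) = 73.23 dB SPL.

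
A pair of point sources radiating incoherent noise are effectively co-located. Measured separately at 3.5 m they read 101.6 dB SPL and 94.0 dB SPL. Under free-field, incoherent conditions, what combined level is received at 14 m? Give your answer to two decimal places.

Combined at 3.5 m: 10·log₁₀(10^(101.6/10)+10^(94.0/10)) = 102.296 dB SPL.
Then apply −20·log₁₀(14/3.5) = -12.041 dB → 90.25 dB SPL.

90.25 dB SPL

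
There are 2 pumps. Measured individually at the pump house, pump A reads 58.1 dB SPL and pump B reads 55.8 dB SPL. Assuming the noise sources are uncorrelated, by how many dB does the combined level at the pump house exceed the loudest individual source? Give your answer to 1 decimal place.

2.0 dB

Add the sources as powers (linear), then convert back to dB:
L_total = 10·log₁₀(10^(58.1/10) + 10^(55.8/10)) = 60.11 dB SPL.
Excess over the loudest (58.1 dB): 60.11 − 58.1 = 2.0 dB.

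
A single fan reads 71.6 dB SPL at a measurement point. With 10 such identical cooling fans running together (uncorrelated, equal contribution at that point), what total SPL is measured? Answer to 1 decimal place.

81.6 dB SPL

10 equal incoherent sources raise the level by 10·log₁₀(10) = 10.00 dB.
L_total = 71.6 + 10.00 = 81.6 dB SPL.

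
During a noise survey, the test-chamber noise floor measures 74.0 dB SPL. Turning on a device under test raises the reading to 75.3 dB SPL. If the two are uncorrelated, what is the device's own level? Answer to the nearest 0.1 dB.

69.4 dB SPL

Subtract intensities: L_src = 10·log₁₀(10^(L_total/10) − 10^(L_bg/10)).
L_src = 10·log₁₀(10^(75.3/10) − 10^(74.0/10)) = 10·log₁₀(8766000) = 69.4 dB SPL.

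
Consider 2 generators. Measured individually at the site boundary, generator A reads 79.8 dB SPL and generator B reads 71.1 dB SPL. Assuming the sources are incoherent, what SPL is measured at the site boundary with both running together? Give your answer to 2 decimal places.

Uncorrelated sources add in intensity (power), not in dB.
L_total = 10·log₁₀(10^(79.8/10) + 10^(71.1/10)) = 10·log₁₀(108400000) = 80.35 dB SPL.

80.35 dB SPL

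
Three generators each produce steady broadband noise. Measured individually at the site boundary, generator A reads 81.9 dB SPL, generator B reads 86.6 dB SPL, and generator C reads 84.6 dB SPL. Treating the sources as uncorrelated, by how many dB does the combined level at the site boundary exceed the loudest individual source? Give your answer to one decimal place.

Add the sources as powers (linear), then convert back to dB:
L_total = 10·log₁₀(10^(81.9/10) + 10^(86.6/10) + 10^(84.6/10)) = 89.54 dB SPL.
Excess over the loudest (86.6 dB): 89.54 − 86.6 = 2.9 dB.

2.9 dB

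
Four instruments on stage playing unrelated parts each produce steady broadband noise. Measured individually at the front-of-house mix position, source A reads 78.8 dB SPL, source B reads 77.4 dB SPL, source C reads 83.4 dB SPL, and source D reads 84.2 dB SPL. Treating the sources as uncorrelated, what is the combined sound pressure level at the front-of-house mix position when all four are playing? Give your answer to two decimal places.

Uncorrelated sources add in intensity (power), not in dB.
L_total = 10·log₁₀(10^(78.8/10) + 10^(77.4/10) + 10^(83.4/10) + 10^(84.2/10)) = 10·log₁₀(612600000) = 87.87 dB SPL.

87.87 dB SPL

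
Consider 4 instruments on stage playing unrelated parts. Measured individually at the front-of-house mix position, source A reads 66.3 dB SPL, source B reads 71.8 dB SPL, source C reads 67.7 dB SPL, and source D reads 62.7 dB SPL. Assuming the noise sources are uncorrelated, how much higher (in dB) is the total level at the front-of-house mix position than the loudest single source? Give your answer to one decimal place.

2.5 dB

Add the sources as powers (linear), then convert back to dB:
L_total = 10·log₁₀(10^(66.3/10) + 10^(71.8/10) + 10^(67.7/10) + 10^(62.7/10)) = 74.34 dB SPL.
Excess over the loudest (71.8 dB): 74.34 − 71.8 = 2.5 dB.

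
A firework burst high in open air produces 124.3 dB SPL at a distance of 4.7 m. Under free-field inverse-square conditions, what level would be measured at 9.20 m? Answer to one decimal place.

118.5 dB SPL

For a point source in a free field, ΔL = −20·log₁₀(d₂/d₁).
ΔL = −20·log₁₀(9.20/4.7) = -5.83 dB, so L₂ = 124.3 + (-5.83) = 118.5 dB SPL.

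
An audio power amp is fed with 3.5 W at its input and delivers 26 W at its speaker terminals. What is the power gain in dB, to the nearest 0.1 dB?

8.7 dB

Power ratio → dB uses the 10·log₁₀ form:
10·log₁₀(26/3.5) = 10·log₁₀(7.429) = 8.7 dB.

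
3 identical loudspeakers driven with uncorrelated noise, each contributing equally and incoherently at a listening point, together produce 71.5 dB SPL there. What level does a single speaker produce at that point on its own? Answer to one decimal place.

3 equal incoherent sources add 10·log₁₀(3) = 4.77 dB over one source.
L_one = 71.5 − 4.77 = 66.7 dB SPL.

66.7 dB SPL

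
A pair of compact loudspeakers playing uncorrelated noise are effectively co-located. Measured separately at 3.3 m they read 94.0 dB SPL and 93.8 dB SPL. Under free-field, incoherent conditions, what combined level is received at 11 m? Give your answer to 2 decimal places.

Combined at 3.3 m: 10·log₁₀(10^(94.0/10)+10^(93.8/10)) = 96.911 dB SPL.
Then apply −20·log₁₀(11/3.3) = -10.458 dB → 86.45 dB SPL.

86.45 dB SPL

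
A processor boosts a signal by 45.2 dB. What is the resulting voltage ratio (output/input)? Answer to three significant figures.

Voltage ratio = 10^(dB/20).
10^(45.2/20) = 10^(2.260) = 182.

182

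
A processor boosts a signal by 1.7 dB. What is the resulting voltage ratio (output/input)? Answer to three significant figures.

Voltage ratio = 10^(dB/20).
10^(1.7/20) = 10^(0.08500) = 1.22.

1.22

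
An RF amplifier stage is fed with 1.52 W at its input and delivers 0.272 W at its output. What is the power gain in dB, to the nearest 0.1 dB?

For a power ratio, dB = 10·log₁₀(P₂/P₁).
10·log₁₀(0.272/1.52) = 10·log₁₀(0.1789) = -7.5 dB.

-7.5 dB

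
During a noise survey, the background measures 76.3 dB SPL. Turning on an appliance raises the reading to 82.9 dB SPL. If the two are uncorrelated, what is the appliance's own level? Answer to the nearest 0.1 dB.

81.8 dB SPL

Background correction is a power subtraction:
L_src = 10·log₁₀(10^(82.9/10) − 10^(76.3/10)) = 10·log₁₀(152300000) = 81.8 dB SPL.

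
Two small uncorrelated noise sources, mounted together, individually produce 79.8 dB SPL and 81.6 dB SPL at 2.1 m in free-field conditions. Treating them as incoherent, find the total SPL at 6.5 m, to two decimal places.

Combined at 2.1 m: 10·log₁₀(10^(79.8/10)+10^(81.6/10)) = 83.803 dB SPL.
Then apply −20·log₁₀(6.5/2.1) = -9.814 dB → 73.99 dB SPL.

73.99 dB SPL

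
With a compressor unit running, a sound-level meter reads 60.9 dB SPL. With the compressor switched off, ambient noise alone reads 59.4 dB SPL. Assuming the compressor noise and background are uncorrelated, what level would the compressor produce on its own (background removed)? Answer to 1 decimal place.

Subtract intensities: L_src = 10·log₁₀(10^(L_total/10) − 10^(L_bg/10)).
L_src = 10·log₁₀(10^(60.9/10) − 10^(59.4/10)) = 10·log₁₀(359300) = 55.6 dB SPL.

55.6 dB SPL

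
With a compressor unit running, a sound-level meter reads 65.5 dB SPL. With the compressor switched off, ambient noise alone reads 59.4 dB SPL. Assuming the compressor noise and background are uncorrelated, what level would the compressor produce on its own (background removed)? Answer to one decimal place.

Subtract intensities: L_src = 10·log₁₀(10^(L_total/10) − 10^(L_bg/10)).
L_src = 10·log₁₀(10^(65.5/10) − 10^(59.4/10)) = 10·log₁₀(2677000) = 64.3 dB SPL.

64.3 dB SPL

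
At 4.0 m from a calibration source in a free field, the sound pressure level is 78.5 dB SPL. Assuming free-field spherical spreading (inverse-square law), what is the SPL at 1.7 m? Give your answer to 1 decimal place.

Free-field point source: level drops by 20·log₁₀ of the distance ratio.
ΔL = −20·log₁₀(1.7/4.0) = 7.43 dB, so L₂ = 78.5 + (7.43) = 85.9 dB SPL.

85.9 dB SPL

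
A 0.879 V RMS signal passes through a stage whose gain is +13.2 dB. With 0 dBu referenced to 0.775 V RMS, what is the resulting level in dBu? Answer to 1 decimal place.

Input level: 20·log₁₀(0.879/0.775) = 1.09 dBu.
Output: 1.09 + 13.2 = +14.3 dBu.

+14.3 dBu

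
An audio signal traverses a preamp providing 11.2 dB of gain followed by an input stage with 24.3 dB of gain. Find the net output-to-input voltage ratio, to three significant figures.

Net gain = 11.2 + 24.3 = 35.5 dB.
Voltage ratio = 10^(35.5/20) = 59.6.

59.6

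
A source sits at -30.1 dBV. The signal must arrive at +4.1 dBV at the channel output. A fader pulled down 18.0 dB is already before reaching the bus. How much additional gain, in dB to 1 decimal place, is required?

52.2 dB

The required make-up gain is the shortfall in the dB sum.
G = +4.1 − (-30.1) + 18.0 = 52.2 dB.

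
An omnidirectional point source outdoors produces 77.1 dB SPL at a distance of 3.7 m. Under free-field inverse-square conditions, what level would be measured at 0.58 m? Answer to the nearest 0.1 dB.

Inverse-square spreading gives ΔL = −20·log₁₀(d₂/d₁).
ΔL = −20·log₁₀(0.58/3.7) = 16.10 dB, so L₂ = 77.1 + (16.10) = 93.2 dB SPL.

93.2 dB SPL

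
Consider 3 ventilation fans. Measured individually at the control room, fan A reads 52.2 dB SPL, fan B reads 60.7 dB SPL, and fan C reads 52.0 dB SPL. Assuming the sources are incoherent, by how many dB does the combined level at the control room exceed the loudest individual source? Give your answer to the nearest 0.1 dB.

1.1 dB

Uncorrelated sources add in intensity (power), not in dB.
L_total = 10·log₁₀(10^(52.2/10) + 10^(60.7/10) + 10^(52.0/10)) = 61.76 dB SPL.
Excess over the loudest (60.7 dB): 61.76 − 60.7 = 1.1 dB.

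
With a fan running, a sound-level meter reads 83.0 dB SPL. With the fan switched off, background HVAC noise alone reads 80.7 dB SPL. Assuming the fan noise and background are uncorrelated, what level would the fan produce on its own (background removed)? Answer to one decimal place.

Background correction is a power subtraction:
L_src = 10·log₁₀(10^(83.0/10) − 10^(80.7/10)) = 10·log₁₀(82040000) = 79.1 dB SPL.

79.1 dB SPL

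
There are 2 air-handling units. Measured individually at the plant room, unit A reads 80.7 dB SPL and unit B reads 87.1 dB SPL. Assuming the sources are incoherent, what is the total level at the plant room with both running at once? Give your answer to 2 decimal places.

Incoherent sources sum as intensities:
L_total = 10·log₁₀(10^(80.7/10) + 10^(87.1/10)) = 10·log₁₀(630400000) = 88.00 dB SPL.

88.00 dB SPL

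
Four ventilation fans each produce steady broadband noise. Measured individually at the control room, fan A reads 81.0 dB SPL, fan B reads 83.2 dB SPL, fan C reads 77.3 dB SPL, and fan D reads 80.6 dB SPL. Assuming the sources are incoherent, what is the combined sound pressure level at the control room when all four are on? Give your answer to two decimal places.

87.02 dB SPL

Uncorrelated sources add in intensity (power), not in dB.
L_total = 10·log₁₀(10^(81.0/10) + 10^(83.2/10) + 10^(77.3/10) + 10^(80.6/10)) = 10·log₁₀(503300000) = 87.02 dB SPL.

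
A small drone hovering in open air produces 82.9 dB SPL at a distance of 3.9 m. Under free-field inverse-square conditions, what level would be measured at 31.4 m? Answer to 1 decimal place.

Inverse-square spreading gives ΔL = −20·log₁₀(d₂/d₁).
ΔL = −20·log₁₀(31.4/3.9) = -18.12 dB, so L₂ = 82.9 + (-18.12) = 64.8 dB SPL.

64.8 dB SPL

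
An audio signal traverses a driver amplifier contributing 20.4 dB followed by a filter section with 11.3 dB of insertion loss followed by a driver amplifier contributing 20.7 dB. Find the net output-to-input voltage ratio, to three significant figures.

Net gain = 20.4 + (−11.3) + 20.7 = 29.8 dB.
Voltage ratio = 10^(29.8/20) = 30.9.

30.9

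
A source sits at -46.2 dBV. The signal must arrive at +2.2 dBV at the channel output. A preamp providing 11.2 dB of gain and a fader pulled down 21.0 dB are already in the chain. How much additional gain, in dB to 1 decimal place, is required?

58.2 dB

The required make-up gain is the shortfall in the dB sum.
G = +2.2 − (-46.2) − 11.2 + 21.0 = 58.2 dB.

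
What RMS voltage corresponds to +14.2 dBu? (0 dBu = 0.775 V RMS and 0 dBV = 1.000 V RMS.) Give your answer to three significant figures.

3.97 V

V = 0.775 V × 10^(+14.2/20).
= 0.775 × 5.129 = 3.97 V.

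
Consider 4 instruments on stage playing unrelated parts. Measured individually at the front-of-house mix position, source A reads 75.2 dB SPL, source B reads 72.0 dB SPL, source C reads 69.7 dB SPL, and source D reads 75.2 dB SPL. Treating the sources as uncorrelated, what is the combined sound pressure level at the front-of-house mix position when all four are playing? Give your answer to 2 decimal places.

79.61 dB SPL

Incoherent sources sum as intensities:
L_total = 10·log₁₀(10^(75.2/10) + 10^(72.0/10) + 10^(69.7/10) + 10^(75.2/10)) = 10·log₁₀(91410000) = 79.61 dB SPL.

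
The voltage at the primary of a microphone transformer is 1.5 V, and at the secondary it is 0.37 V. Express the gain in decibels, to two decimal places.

For a voltage ratio, dB = 20·log₁₀(V₂/V₁).
20·log₁₀(0.37/1.5) = 20·log₁₀(0.2467) = -12.16 dB.

-12.16 dB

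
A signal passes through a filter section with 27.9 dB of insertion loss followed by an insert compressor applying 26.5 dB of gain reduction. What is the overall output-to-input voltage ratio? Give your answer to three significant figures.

0.00191

Net gain = (−27.9) + (−26.5) = -54.4 dB.
Voltage ratio = 10^(-54.4/20) = 0.00191.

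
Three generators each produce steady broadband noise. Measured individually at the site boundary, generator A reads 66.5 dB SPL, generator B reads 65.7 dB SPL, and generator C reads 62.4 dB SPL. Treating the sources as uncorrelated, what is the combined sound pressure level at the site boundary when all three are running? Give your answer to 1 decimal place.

70.0 dB SPL

Uncorrelated sources add in intensity (power), not in dB.
L_total = 10·log₁₀(10^(66.5/10) + 10^(65.7/10) + 10^(62.4/10)) = 10·log₁₀(9920000) = 70.0 dB SPL.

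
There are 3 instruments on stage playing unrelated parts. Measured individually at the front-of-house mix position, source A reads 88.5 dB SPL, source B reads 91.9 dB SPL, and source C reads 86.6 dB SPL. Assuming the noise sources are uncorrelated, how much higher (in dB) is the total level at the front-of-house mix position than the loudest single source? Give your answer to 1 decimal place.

Incoherent sources sum as intensities:
L_total = 10·log₁₀(10^(88.5/10) + 10^(91.9/10) + 10^(86.6/10)) = 94.34 dB SPL.
Excess over the loudest (91.9 dB): 94.34 − 91.9 = 2.4 dB.

2.4 dB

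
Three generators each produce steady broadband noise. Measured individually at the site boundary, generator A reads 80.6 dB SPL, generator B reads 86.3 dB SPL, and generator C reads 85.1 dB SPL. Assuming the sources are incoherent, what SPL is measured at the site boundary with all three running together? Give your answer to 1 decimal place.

89.4 dB SPL

Uncorrelated sources add in intensity (power), not in dB.
L_total = 10·log₁₀(10^(80.6/10) + 10^(86.3/10) + 10^(85.1/10)) = 10·log₁₀(865000000) = 89.4 dB SPL.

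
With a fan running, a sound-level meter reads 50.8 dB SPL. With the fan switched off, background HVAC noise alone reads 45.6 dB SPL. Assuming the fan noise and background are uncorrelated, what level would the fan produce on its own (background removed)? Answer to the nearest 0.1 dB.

Subtract intensities: L_src = 10·log₁₀(10^(L_total/10) − 10^(L_bg/10)).
L_src = 10·log₁₀(10^(50.8/10) − 10^(45.6/10)) = 10·log₁₀(83920) = 49.2 dB SPL.

49.2 dB SPL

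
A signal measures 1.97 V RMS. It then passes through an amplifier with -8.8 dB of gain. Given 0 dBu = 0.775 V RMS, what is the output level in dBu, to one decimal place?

Input level: 20·log₁₀(1.97/0.775) = 8.10 dBu.
Output: 8.10 − 8.8 = -0.7 dBu.

-0.7 dBu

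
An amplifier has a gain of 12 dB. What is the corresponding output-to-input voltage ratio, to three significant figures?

Voltage ratio = 10^(dB/20).
10^(12/20) = 10^(0.6000) = 3.98.

3.98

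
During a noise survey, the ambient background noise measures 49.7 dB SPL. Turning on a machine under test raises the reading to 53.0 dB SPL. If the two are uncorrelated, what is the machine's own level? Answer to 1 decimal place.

Background correction is a power subtraction:
L_src = 10·log₁₀(10^(53.0/10) − 10^(49.7/10)) = 10·log₁₀(106200) = 50.3 dB SPL.

50.3 dB SPL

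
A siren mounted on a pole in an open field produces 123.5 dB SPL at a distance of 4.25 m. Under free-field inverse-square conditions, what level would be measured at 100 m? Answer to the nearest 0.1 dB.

96.1 dB SPL

Inverse-square spreading gives ΔL = −20·log₁₀(d₂/d₁).
ΔL = −20·log₁₀(100/4.25) = -27.43 dB, so L₂ = 123.5 + (-27.43) = 96.1 dB SPL.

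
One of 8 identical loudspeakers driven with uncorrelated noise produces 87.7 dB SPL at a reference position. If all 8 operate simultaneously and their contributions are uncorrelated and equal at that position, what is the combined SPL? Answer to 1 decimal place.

8 equal incoherent sources raise the level by 10·log₁₀(8) = 9.03 dB.
L_total = 87.7 + 9.03 = 96.7 dB SPL.

96.7 dB SPL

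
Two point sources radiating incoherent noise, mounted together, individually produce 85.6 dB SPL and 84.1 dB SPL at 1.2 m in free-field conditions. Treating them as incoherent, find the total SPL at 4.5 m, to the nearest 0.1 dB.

Combined at 1.2 m: 10·log₁₀(10^(85.6/10)+10^(84.1/10)) = 87.92 dB SPL.
Then apply −20·log₁₀(4.5/1.2) = -11.48 dB → 76.4 dB SPL.

76.4 dB SPL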